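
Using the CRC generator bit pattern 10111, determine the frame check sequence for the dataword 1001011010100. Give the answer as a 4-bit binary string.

1001

Append 4 zeros: 10010110101000000. Divide by 10111 (XOR where the leading bit is 1):
  pos 0: 10010 XOR 10111 = 00101
  pos 2: 10111 XOR 10111 = 00000
  pos 8: 10100 XOR 10111 = 00011
  pos 11: 11000 XOR 10111 = 01111
  pos 12: 11110 XOR 10111 = 01001
Remainder (last 4 bits) = 1001. This is the CRC / FCS.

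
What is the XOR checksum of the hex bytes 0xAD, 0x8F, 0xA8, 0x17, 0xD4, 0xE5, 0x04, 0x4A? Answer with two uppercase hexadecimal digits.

E2

XOR the bytes together:
  start with 0xAD
  0xAD ⊕ 0x8F = 0x22
  0x22 ⊕ 0xA8 = 0x8A
  0x8A ⊕ 0x17 = 0x9D
  0x9D ⊕ 0xD4 = 0x49
  0x49 ⊕ 0xE5 = 0xAC
  0xAC ⊕ 0x04 = 0xA8
  0xA8 ⊕ 0x4A = 0xE2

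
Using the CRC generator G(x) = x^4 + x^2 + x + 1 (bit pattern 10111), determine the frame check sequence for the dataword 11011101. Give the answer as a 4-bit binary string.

Append 4 zeros: 110111010000. Divide by 10111 (XOR where the leading bit is 1):
  pos 0: 11011 XOR 10111 = 01100
  pos 1: 11001 XOR 10111 = 01110
  pos 2: 11100 XOR 10111 = 01011
  pos 3: 10111 XOR 10111 = 00000
Remainder (last 4 bits) = 0000. This is the CRC / FCS.

0000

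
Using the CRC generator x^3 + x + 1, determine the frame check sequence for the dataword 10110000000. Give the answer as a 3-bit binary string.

Append 3 zeros: 10110000000000. Divide by 1011 (XOR where the leading bit is 1):
  pos 0: 1011 XOR 1011 = 0000
Remainder (last 3 bits) = 000. This is the CRC / FCS.

000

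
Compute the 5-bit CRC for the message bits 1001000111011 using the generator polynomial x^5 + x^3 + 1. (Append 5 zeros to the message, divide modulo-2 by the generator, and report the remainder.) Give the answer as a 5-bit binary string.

Append 5 zeros: 100100011101100000. Divide by 101001 (XOR where the leading bit is 1):
  pos 0: 100100 XOR 101001 = 001101
  pos 2: 110101 XOR 101001 = 011100
  pos 3: 111001 XOR 101001 = 010000
  pos 4: 100001 XOR 101001 = 001000
  pos 6: 100001 XOR 101001 = 001000
  pos 8: 100010 XOR 101001 = 001011
  pos 10: 101100 XOR 101001 = 000101
Remainder (last 5 bits) = 10100. This is the CRC / FCS.

10100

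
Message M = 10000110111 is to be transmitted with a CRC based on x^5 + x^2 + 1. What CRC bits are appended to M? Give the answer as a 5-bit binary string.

Append 5 zeros: 1000011011100000. Divide by 100101 (XOR where the leading bit is 1):
  pos 0: 100001 XOR 100101 = 000100
  pos 3: 100101 XOR 100101 = 000000
  pos 9: 110000 XOR 100101 = 010101
  pos 10: 101010 XOR 100101 = 001111
Remainder (last 5 bits) = 01111. This is the CRC / FCS.

01111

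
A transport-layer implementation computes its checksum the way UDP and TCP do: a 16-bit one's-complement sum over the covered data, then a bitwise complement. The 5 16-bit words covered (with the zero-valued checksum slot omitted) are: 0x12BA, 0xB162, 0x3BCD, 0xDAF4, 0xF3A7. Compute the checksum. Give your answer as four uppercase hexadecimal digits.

3179

One's-complement addition (fold any carry out of bit 15 back into bit 0):
  0x12BA + 0xB162 = 0x0C41C
  0xC41C + 0x3BCD = 0x0FFE9
  0xFFE9 + 0xDAF4 = 0x1DADD → wrap carry → 0xDADE
  0xDADE + 0xF3A7 = 0x1CE85 → wrap carry → 0xCE86
One's-complement sum = 0xCE86.
Checksum = ~0xCE86 & 0xFFFF = 0x3179.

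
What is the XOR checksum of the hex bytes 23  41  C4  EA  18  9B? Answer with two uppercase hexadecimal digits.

XOR the bytes together:
  start with 0x23
  0x23 ⊕ 0x41 = 0x62
  0x62 ⊕ 0xC4 = 0xA6
  0xA6 ⊕ 0xEA = 0x4C
  0x4C ⊕ 0x18 = 0x54
  0x54 ⊕ 0x9B = 0xCF

CF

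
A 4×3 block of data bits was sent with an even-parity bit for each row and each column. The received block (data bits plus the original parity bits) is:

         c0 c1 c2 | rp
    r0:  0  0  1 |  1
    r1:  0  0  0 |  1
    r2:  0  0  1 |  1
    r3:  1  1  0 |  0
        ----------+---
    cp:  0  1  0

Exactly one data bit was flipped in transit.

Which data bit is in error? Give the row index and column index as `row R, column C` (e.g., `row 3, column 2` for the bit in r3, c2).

row 1, column 0

Recompute each row's even parity and compare to rp:
  r0: data parity 1, sent rp 1 → ok
  r1: data parity 0, sent rp 1 → mismatch
  r2: data parity 1, sent rp 1 → ok
  r3: data parity 0, sent rp 0 → ok
Recompute each column's even parity and compare to cp:
  c0: data parity 1, sent cp 0 → mismatch
  c1: data parity 1, sent cp 1 → ok
  c2: data parity 0, sent cp 0 → ok
Exactly one row (r1) and one column (c0) fail → the flipped bit is at their intersection.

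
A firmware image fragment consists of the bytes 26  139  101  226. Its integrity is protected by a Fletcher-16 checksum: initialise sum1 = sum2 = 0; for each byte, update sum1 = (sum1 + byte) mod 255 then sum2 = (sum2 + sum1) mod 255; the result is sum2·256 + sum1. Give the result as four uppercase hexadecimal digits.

Running sums (mod 255):
  after byte 0 (26): sum1=26, sum2=26
  after byte 1 (139): sum1=165, sum2=191
  after byte 2 (101): sum1=11, sum2=202
  after byte 3 (226): sum1=237, sum2=184
Checksum = sum2·256 + sum1 = 184·256 + 237 = 47341 = 0xB8ED.

B8ED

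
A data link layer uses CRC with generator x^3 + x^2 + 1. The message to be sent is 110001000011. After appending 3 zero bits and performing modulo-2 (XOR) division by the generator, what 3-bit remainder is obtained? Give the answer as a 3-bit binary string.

001

Append 3 zeros: 110001000011000. Divide by 1101 (XOR where the leading bit is 1):
  pos 0: 1100 XOR 1101 = 0001
  pos 3: 1010 XOR 1101 = 0111
  pos 4: 1110 XOR 1101 = 0011
  pos 6: 1100 XOR 1101 = 0001
  pos 9: 1110 XOR 1101 = 0011
  pos 11: 1100 XOR 1101 = 0001
Remainder (last 3 bits) = 001. This is the CRC / FCS.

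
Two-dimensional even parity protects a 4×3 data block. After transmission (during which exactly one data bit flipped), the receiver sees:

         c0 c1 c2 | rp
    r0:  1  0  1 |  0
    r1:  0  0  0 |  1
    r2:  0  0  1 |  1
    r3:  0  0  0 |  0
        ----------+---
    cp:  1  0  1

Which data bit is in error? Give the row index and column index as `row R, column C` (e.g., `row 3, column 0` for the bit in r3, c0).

row 1, column 2

Recompute each row's even parity and compare to rp:
  r0: data parity 0, sent rp 0 → ok
  r1: data parity 0, sent rp 1 → mismatch
  r2: data parity 1, sent rp 1 → ok
  r3: data parity 0, sent rp 0 → ok
Recompute each column's even parity and compare to cp:
  c0: data parity 1, sent cp 1 → ok
  c1: data parity 0, sent cp 0 → ok
  c2: data parity 0, sent cp 1 → mismatch
Exactly one row (r1) and one column (c2) fail → the flipped bit is at their intersection.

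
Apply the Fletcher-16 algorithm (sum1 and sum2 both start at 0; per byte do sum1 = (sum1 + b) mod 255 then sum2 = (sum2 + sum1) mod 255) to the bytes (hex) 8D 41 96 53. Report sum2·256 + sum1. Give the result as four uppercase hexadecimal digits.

Running sums (mod 255):
  after byte 0 (8D): sum1=141, sum2=141
  after byte 1 (41): sum1=206, sum2=92
  after byte 2 (96): sum1=101, sum2=193
  after byte 3 (53): sum1=184, sum2=122
Checksum = sum2·256 + sum1 = 122·256 + 184 = 31416 = 0x7AB8.

7AB8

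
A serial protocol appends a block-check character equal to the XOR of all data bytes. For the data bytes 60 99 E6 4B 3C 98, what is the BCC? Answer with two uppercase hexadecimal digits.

XOR the bytes together:
  start with 0x60
  0x60 ⊕ 0x99 = 0xF9
  0xF9 ⊕ 0xE6 = 0x1F
  0x1F ⊕ 0x4B = 0x54
  0x54 ⊕ 0x3C = 0x68
  0x68 ⊕ 0x98 = 0xF0

F0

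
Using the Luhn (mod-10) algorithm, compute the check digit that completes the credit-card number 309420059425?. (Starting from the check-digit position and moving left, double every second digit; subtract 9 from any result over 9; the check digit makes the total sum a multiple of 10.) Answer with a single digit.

Partial digits right→left: 5 2 4 9 5 0 0 2 4 9 0 3
Double every second digit counting from the check-digit position (so the 1st, 3rd, 5th, ... of the partial from the right).
  doubled (with −9 where >9): 1 8 1 0 8 0 → sum 18
  kept as-is: 2 9 0 2 9 3 → sum 25
Total = 18 + 25 = 43.
Check digit = (10 − (43 mod 10)) mod 10 = 7.

7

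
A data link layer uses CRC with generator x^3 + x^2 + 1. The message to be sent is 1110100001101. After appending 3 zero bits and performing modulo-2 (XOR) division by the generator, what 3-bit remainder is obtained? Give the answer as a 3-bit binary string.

010

Append 3 zeros: 1110100001101000. Divide by 1101 (XOR where the leading bit is 1):
  pos 0: 1110 XOR 1101 = 0011
  pos 2: 1110 XOR 1101 = 0011
  pos 4: 1100 XOR 1101 = 0001
  pos 7: 1011 XOR 1101 = 0110
  pos 8: 1100 XOR 1101 = 0001
  pos 11: 1100 XOR 1101 = 0001
Remainder (last 3 bits) = 010. This is the CRC / FCS.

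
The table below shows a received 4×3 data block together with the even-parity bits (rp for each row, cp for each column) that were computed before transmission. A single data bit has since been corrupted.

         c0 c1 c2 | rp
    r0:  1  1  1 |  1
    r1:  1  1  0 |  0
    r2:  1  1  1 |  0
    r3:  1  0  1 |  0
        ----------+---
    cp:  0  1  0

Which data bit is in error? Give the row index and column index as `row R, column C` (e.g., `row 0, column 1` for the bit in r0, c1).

Recompute each row's even parity and compare to rp:
  r0: data parity 1, sent rp 1 → ok
  r1: data parity 0, sent rp 0 → ok
  r2: data parity 1, sent rp 0 → mismatch
  r3: data parity 0, sent rp 0 → ok
Recompute each column's even parity and compare to cp:
  c0: data parity 0, sent cp 0 → ok
  c1: data parity 1, sent cp 1 → ok
  c2: data parity 1, sent cp 0 → mismatch
Exactly one row (r2) and one column (c2) fail → the flipped bit is at their intersection.

row 2, column 2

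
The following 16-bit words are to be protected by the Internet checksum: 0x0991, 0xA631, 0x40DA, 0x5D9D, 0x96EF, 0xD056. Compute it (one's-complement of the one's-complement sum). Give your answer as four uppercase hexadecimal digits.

4A7F

One's-complement addition (fold any carry out of bit 15 back into bit 0):
  0x0991 + 0xA631 = 0x0AFC2
  0xAFC2 + 0x40DA = 0x0F09C
  0xF09C + 0x5D9D = 0x14E39 → wrap carry → 0x4E3A
  0x4E3A + 0x96EF = 0x0E529
  0xE529 + 0xD056 = 0x1B57F → wrap carry → 0xB580
One's-complement sum = 0xB580.
Checksum = ~0xB580 & 0xFFFF = 0x4A7F.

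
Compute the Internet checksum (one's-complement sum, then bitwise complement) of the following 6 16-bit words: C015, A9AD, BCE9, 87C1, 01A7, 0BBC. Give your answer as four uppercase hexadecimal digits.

One's-complement addition (fold any carry out of bit 15 back into bit 0):
  0xC015 + 0xA9AD = 0x169C2 → wrap carry → 0x69C3
  0x69C3 + 0xBCE9 = 0x126AC → wrap carry → 0x26AD
  0x26AD + 0x87C1 = 0x0AE6E
  0xAE6E + 0x01A7 = 0x0B015
  0xB015 + 0x0BBC = 0x0BBD1
One's-complement sum = 0xBBD1.
Checksum = ~0xBBD1 & 0xFFFF = 0x442E.

442E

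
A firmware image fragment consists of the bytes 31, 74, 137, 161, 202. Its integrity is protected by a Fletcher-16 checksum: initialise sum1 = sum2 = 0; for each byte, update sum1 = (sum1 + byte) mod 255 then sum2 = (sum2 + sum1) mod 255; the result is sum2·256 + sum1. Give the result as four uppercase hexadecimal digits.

6F5F

Running sums (mod 255):
  after byte 0 (31): sum1=31, sum2=31
  after byte 1 (74): sum1=105, sum2=136
  after byte 2 (137): sum1=242, sum2=123
  after byte 3 (161): sum1=148, sum2=16
  after byte 4 (202): sum1=95, sum2=111
Checksum = sum2·256 + sum1 = 111·256 + 95 = 28511 = 0x6F5F.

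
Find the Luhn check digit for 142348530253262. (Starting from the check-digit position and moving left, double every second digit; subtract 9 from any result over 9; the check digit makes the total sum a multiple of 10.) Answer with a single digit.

Partial digits right→left: 2 6 2 3 5 2 0 3 5 8 4 3 2 4 1
Double every second digit counting from the check-digit position (so the 1st, 3rd, 5th, ... of the partial from the right).
  doubled (with −9 where >9): 4 4 1 0 1 8 4 2 → sum 24
  kept as-is: 6 3 2 3 8 3 4 → sum 29
Total = 24 + 29 = 53.
Check digit = (10 − (53 mod 10)) mod 10 = 7.

7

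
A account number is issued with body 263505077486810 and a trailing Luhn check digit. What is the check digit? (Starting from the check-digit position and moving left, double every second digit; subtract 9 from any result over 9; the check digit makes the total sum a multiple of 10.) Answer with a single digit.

7

Partial digits right→left: 0 1 8 6 8 4 7 7 0 5 0 5 3 6 2
Double every second digit counting from the check-digit position (so the 1st, 3rd, 5th, ... of the partial from the right).
  doubled (with −9 where >9): 0 7 7 5 0 0 6 4 → sum 29
  kept as-is: 1 6 4 7 5 5 6 → sum 34
Total = 29 + 34 = 63.
Check digit = (10 − (63 mod 10)) mod 10 = 7.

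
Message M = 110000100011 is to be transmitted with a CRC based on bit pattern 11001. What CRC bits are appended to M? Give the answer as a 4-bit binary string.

Append 4 zeros: 1100001000110000. Divide by 11001 (XOR where the leading bit is 1):
  pos 0: 11000 XOR 11001 = 00001
  pos 4: 10100 XOR 11001 = 01101
  pos 5: 11010 XOR 11001 = 00011
  pos 8: 11110 XOR 11001 = 00111
  pos 10: 11100 XOR 11001 = 00101
Remainder (last 4 bits) = 1010. This is the CRC / FCS.

1010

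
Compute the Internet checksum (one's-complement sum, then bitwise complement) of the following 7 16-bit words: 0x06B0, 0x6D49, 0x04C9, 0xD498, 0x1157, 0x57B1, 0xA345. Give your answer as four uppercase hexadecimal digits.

One's-complement addition (fold any carry out of bit 15 back into bit 0):
  0x06B0 + 0x6D49 = 0x073F9
  0x73F9 + 0x04C9 = 0x078C2
  0x78C2 + 0xD498 = 0x14D5A → wrap carry → 0x4D5B
  0x4D5B + 0x1157 = 0x05EB2
  0x5EB2 + 0x57B1 = 0x0B663
  0xB663 + 0xA345 = 0x159A8 → wrap carry → 0x59A9
One's-complement sum = 0x59A9.
Checksum = ~0x59A9 & 0xFFFF = 0xA656.

A656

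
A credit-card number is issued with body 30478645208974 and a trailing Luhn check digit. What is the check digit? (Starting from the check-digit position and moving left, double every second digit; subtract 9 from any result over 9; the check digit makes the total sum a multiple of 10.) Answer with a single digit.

8

Partial digits right→left: 4 7 9 8 0 2 5 4 6 8 7 4 0 3
Double every second digit counting from the check-digit position (so the 1st, 3rd, 5th, ... of the partial from the right).
  doubled (with −9 where >9): 8 9 0 1 3 5 0 → sum 26
  kept as-is: 7 8 2 4 8 4 3 → sum 36
Total = 26 + 36 = 62.
Check digit = (10 − (62 mod 10)) mod 10 = 8.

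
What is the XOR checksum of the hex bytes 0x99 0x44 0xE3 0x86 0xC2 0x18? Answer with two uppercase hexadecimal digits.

XOR the bytes together:
  start with 0x99
  0x99 ⊕ 0x44 = 0xDD
  0xDD ⊕ 0xE3 = 0x3E
  0x3E ⊕ 0x86 = 0xB8
  0xB8 ⊕ 0xC2 = 0x7A
  0x7A ⊕ 0x18 = 0x62

62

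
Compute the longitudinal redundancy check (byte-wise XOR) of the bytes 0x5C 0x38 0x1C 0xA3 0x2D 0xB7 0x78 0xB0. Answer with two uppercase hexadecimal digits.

XOR the bytes together:
  start with 0x5C
  0x5C ⊕ 0x38 = 0x64
  0x64 ⊕ 0x1C = 0x78
  0x78 ⊕ 0xA3 = 0xDB
  0xDB ⊕ 0x2D = 0xF6
  0xF6 ⊕ 0xB7 = 0x41
  0x41 ⊕ 0x78 = 0x39
  0x39 ⊕ 0xB0 = 0x89

89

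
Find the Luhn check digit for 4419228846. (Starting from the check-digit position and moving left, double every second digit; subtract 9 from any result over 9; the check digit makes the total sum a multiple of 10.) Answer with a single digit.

Partial digits right→left: 6 4 8 8 2 2 9 1 4 4
Double every second digit counting from the check-digit position (so the 1st, 3rd, 5th, ... of the partial from the right).
  doubled (with −9 where >9): 3 7 4 9 8 → sum 31
  kept as-is: 4 8 2 1 4 → sum 19
Total = 31 + 19 = 50.
Check digit = (10 − (50 mod 10)) mod 10 = 0.

0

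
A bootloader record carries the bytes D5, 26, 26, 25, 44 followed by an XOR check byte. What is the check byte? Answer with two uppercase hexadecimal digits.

B4

XOR the bytes together:
  start with 0xD5
  0xD5 ⊕ 0x26 = 0xF3
  0xF3 ⊕ 0x26 = 0xD5
  0xD5 ⊕ 0x25 = 0xF0
  0xF0 ⊕ 0x44 = 0xB4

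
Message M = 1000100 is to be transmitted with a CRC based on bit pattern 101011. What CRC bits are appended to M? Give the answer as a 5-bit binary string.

Append 5 zeros: 100010000000. Divide by 101011 (XOR where the leading bit is 1):
  pos 0: 100010 XOR 101011 = 001001
  pos 2: 100100 XOR 101011 = 001111
  pos 4: 111100 XOR 101011 = 010111
  pos 5: 101110 XOR 101011 = 000101
Remainder (last 5 bits) = 01010. This is the CRC / FCS.

01010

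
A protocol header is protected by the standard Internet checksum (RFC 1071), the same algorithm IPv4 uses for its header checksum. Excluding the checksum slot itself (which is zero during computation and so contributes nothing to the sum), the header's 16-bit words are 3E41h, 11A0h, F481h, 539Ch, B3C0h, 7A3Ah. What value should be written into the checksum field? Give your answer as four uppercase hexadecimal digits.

One's-complement addition (fold any carry out of bit 15 back into bit 0):
  0x3E41 + 0x11A0 = 0x04FE1
  0x4FE1 + 0xF481 = 0x14462 → wrap carry → 0x4463
  0x4463 + 0x539C = 0x097FF
  0x97FF + 0xB3C0 = 0x14BBF → wrap carry → 0x4BC0
  0x4BC0 + 0x7A3A = 0x0C5FA
One's-complement sum = 0xC5FA.
Checksum = ~0xC5FA & 0xFFFF = 0x3A05.

3A05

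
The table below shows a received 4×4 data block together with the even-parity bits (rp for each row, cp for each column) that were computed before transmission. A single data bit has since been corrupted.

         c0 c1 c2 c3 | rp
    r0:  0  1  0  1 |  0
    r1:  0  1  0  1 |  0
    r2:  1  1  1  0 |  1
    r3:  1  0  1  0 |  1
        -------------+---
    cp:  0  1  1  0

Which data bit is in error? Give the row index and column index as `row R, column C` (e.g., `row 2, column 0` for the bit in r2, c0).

Recompute each row's even parity and compare to rp:
  r0: data parity 0, sent rp 0 → ok
  r1: data parity 0, sent rp 0 → ok
  r2: data parity 1, sent rp 1 → ok
  r3: data parity 0, sent rp 1 → mismatch
Recompute each column's even parity and compare to cp:
  c0: data parity 0, sent cp 0 → ok
  c1: data parity 1, sent cp 1 → ok
  c2: data parity 0, sent cp 1 → mismatch
  c3: data parity 0, sent cp 0 → ok
Exactly one row (r3) and one column (c2) fail → the flipped bit is at their intersection.

row 3, column 2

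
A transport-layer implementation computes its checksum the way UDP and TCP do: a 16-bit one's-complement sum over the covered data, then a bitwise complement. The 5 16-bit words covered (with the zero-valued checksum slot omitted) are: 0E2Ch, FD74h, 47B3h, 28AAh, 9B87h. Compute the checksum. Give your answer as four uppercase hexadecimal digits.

E879

One's-complement addition (fold any carry out of bit 15 back into bit 0):
  0x0E2C + 0xFD74 = 0x10BA0 → wrap carry → 0x0BA1
  0x0BA1 + 0x47B3 = 0x05354
  0x5354 + 0x28AA = 0x07BFE
  0x7BFE + 0x9B87 = 0x11785 → wrap carry → 0x1786
One's-complement sum = 0x1786.
Checksum = ~0x1786 & 0xFFFF = 0xE879.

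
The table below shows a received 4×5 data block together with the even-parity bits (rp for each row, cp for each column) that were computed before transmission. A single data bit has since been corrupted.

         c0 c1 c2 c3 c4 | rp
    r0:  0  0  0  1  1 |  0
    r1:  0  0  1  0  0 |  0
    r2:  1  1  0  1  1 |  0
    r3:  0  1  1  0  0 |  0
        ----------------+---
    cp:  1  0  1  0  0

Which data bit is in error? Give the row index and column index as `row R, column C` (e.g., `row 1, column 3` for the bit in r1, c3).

row 1, column 2

Recompute each row's even parity and compare to rp:
  r0: data parity 0, sent rp 0 → ok
  r1: data parity 1, sent rp 0 → mismatch
  r2: data parity 0, sent rp 0 → ok
  r3: data parity 0, sent rp 0 → ok
Recompute each column's even parity and compare to cp:
  c0: data parity 1, sent cp 1 → ok
  c1: data parity 0, sent cp 0 → ok
  c2: data parity 0, sent cp 1 → mismatch
  c3: data parity 0, sent cp 0 → ok
  c4: data parity 0, sent cp 0 → ok
Exactly one row (r1) and one column (c2) fail → the flipped bit is at their intersection.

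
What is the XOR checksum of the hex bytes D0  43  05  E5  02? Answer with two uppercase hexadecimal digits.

XOR the bytes together:
  start with 0xD0
  0xD0 ⊕ 0x43 = 0x93
  0x93 ⊕ 0x05 = 0x96
  0x96 ⊕ 0xE5 = 0x73
  0x73 ⊕ 0x02 = 0x71

71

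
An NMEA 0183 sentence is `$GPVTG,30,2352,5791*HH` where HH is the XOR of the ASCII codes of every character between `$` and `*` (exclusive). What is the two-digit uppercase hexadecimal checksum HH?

71

XOR the ASCII codes of the payload characters:
  'G' = 0x47 → acc = 0x47
  'P' = 0x50 → acc = 0x17
  'V' = 0x56 → acc = 0x41
  'T' = 0x54 → acc = 0x15
  'G' = 0x47 → acc = 0x52
  ',' = 0x2C → acc = 0x7E
  '3' = 0x33 → acc = 0x4D
  '0' = 0x30 → acc = 0x7D
  ',' = 0x2C → acc = 0x51
  '2' = 0x32 → acc = 0x63
  '3' = 0x33 → acc = 0x50
  '5' = 0x35 → acc = 0x65
  '2' = 0x32 → acc = 0x57
  ',' = 0x2C → acc = 0x7B
  '5' = 0x35 → acc = 0x4E
  '7' = 0x37 → acc = 0x79
  '9' = 0x39 → acc = 0x40
  '1' = 0x31 → acc = 0x71
Checksum = 0x71.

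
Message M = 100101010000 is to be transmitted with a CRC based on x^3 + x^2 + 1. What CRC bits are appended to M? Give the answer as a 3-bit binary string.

Append 3 zeros: 100101010000000. Divide by 1101 (XOR where the leading bit is 1):
  pos 0: 1001 XOR 1101 = 0100
  pos 1: 1000 XOR 1101 = 0101
  pos 2: 1011 XOR 1101 = 0110
  pos 3: 1100 XOR 1101 = 0001
  pos 6: 1100 XOR 1101 = 0001
  pos 9: 1000 XOR 1101 = 0101
  pos 10: 1010 XOR 1101 = 0111
  pos 11: 1110 XOR 1101 = 0011
Remainder (last 3 bits) = 011. This is the CRC / FCS.

011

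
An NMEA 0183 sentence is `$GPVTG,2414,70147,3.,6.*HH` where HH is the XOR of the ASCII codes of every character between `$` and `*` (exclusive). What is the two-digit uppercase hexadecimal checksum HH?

XOR the ASCII codes of the payload characters:
  'G' = 0x47 → acc = 0x47
  'P' = 0x50 → acc = 0x17
  'V' = 0x56 → acc = 0x41
  'T' = 0x54 → acc = 0x15
  'G' = 0x47 → acc = 0x52
  ',' = 0x2C → acc = 0x7E
  '2' = 0x32 → acc = 0x4C
  '4' = 0x34 → acc = 0x78
  '1' = 0x31 → acc = 0x49
  '4' = 0x34 → acc = 0x7D
  ',' = 0x2C → acc = 0x51
  '7' = 0x37 → acc = 0x66
  '0' = 0x30 → acc = 0x56
  '1' = 0x31 → acc = 0x67
  '4' = 0x34 → acc = 0x53
  '7' = 0x37 → acc = 0x64
  ',' = 0x2C → acc = 0x48
  '3' = 0x33 → acc = 0x7B
  '.' = 0x2E → acc = 0x55
  ',' = 0x2C → acc = 0x79
  '6' = 0x36 → acc = 0x4F
  '.' = 0x2E → acc = 0x61
Checksum = 0x61.

61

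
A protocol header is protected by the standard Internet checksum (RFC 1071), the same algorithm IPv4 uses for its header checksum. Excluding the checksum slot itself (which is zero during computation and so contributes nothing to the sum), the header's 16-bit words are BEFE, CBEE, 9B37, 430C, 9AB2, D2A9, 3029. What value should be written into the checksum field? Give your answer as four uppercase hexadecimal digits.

One's-complement addition (fold any carry out of bit 15 back into bit 0):
  0xBEFE + 0xCBEE = 0x18AEC → wrap carry → 0x8AED
  0x8AED + 0x9B37 = 0x12624 → wrap carry → 0x2625
  0x2625 + 0x430C = 0x06931
  0x6931 + 0x9AB2 = 0x103E3 → wrap carry → 0x03E4
  0x03E4 + 0xD2A9 = 0x0D68D
  0xD68D + 0x3029 = 0x106B6 → wrap carry → 0x06B7
One's-complement sum = 0x06B7.
Checksum = ~0x06B7 & 0xFFFF = 0xF948.

F948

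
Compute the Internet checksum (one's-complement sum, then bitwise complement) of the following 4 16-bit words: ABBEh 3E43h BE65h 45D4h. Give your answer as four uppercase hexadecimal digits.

One's-complement addition (fold any carry out of bit 15 back into bit 0):
  0xABBE + 0x3E43 = 0x0EA01
  0xEA01 + 0xBE65 = 0x1A866 → wrap carry → 0xA867
  0xA867 + 0x45D4 = 0x0EE3B
One's-complement sum = 0xEE3B.
Checksum = ~0xEE3B & 0xFFFF = 0x11C4.

11C4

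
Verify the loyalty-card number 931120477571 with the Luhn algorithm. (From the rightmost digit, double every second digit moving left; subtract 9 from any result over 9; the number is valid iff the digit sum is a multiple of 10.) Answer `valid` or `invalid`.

From the right, keep odd positions and double even positions (subtract 9 from any doubled value over 9):
  doubled (positions 2,4,...): 5 5 8 4 2 9 → sum 33
  kept (positions 1,3,...): 1 5 7 0 1 3 → sum 17
Total = 50.
50 mod 10 = 0, so the number is valid.

valid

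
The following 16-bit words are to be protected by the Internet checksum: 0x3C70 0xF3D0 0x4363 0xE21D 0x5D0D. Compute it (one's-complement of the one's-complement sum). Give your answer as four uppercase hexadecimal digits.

One's-complement addition (fold any carry out of bit 15 back into bit 0):
  0x3C70 + 0xF3D0 = 0x13040 → wrap carry → 0x3041
  0x3041 + 0x4363 = 0x073A4
  0x73A4 + 0xE21D = 0x155C1 → wrap carry → 0x55C2
  0x55C2 + 0x5D0D = 0x0B2CF
One's-complement sum = 0xB2CF.
Checksum = ~0xB2CF & 0xFFFF = 0x4D30.

4D30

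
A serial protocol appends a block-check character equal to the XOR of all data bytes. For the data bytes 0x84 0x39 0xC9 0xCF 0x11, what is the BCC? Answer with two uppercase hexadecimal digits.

XOR the bytes together:
  start with 0x84
  0x84 ⊕ 0x39 = 0xBD
  0xBD ⊕ 0xC9 = 0x74
  0x74 ⊕ 0xCF = 0xBB
  0xBB ⊕ 0x11 = 0xAA

AA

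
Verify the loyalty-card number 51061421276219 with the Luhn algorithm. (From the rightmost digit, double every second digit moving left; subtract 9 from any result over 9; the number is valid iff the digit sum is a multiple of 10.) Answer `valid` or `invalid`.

invalid

From the right, keep odd positions and double even positions (subtract 9 from any doubled value over 9):
  doubled (positions 2,4,...): 2 3 4 4 2 0 1 → sum 16
  kept (positions 1,3,...): 9 2 7 1 4 6 1 → sum 30
Total = 46.
46 mod 10 = 6, so the number is invalid.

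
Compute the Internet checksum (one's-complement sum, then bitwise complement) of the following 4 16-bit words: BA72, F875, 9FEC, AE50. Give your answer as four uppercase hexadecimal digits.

One's-complement addition (fold any carry out of bit 15 back into bit 0):
  0xBA72 + 0xF875 = 0x1B2E7 → wrap carry → 0xB2E8
  0xB2E8 + 0x9FEC = 0x152D4 → wrap carry → 0x52D5
  0x52D5 + 0xAE50 = 0x10125 → wrap carry → 0x0126
One's-complement sum = 0x0126.
Checksum = ~0x0126 & 0xFFFF = 0xFED9.

FED9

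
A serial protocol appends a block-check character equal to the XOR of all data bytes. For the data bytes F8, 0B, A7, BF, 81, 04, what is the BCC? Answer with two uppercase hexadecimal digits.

XOR the bytes together:
  start with 0xF8
  0xF8 ⊕ 0x0B = 0xF3
  0xF3 ⊕ 0xA7 = 0x54
  0x54 ⊕ 0xBF = 0xEB
  0xEB ⊕ 0x81 = 0x6A
  0x6A ⊕ 0x04 = 0x6E

6E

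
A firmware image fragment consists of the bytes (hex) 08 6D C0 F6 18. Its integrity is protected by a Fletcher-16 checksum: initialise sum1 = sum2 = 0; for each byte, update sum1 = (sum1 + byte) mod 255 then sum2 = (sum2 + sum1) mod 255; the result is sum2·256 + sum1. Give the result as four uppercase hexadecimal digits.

Running sums (mod 255):
  after byte 0 (08): sum1=8, sum2=8
  after byte 1 (6D): sum1=117, sum2=125
  after byte 2 (C0): sum1=54, sum2=179
  after byte 3 (F6): sum1=45, sum2=224
  after byte 4 (18): sum1=69, sum2=38
Checksum = sum2·256 + sum1 = 38·256 + 69 = 9797 = 0x2645.

2645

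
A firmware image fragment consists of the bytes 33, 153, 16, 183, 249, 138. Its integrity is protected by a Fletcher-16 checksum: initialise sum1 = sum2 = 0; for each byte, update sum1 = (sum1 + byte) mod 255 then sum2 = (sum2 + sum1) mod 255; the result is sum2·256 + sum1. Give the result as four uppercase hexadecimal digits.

Running sums (mod 255):
  after byte 0 (33): sum1=33, sum2=33
  after byte 1 (153): sum1=186, sum2=219
  after byte 2 (16): sum1=202, sum2=166
  after byte 3 (183): sum1=130, sum2=41
  after byte 4 (249): sum1=124, sum2=165
  after byte 5 (138): sum1=7, sum2=172
Checksum = sum2·256 + sum1 = 172·256 + 7 = 44039 = 0xAC07.

AC07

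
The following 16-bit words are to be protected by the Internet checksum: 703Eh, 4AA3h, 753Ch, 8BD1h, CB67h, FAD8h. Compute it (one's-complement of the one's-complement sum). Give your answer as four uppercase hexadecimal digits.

One's-complement addition (fold any carry out of bit 15 back into bit 0):
  0x703E + 0x4AA3 = 0x0BAE1
  0xBAE1 + 0x753C = 0x1301D → wrap carry → 0x301E
  0x301E + 0x8BD1 = 0x0BBEF
  0xBBEF + 0xCB67 = 0x18756 → wrap carry → 0x8757
  0x8757 + 0xFAD8 = 0x1822F → wrap carry → 0x8230
One's-complement sum = 0x8230.
Checksum = ~0x8230 & 0xFFFF = 0x7DCF.

7DCF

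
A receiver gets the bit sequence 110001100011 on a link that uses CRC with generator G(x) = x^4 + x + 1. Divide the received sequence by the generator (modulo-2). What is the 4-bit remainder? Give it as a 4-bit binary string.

Modulo-2 division of 110001100011 by 10011:
  pos 0: 11000 XOR 10011 = 01011
  pos 1: 10111 XOR 10011 = 00100
  pos 3: 10010 XOR 10011 = 00001
  pos 7: 10011 XOR 10011 = 00000
Remainder = 0000 (zero — the frame passes the CRC check).

0000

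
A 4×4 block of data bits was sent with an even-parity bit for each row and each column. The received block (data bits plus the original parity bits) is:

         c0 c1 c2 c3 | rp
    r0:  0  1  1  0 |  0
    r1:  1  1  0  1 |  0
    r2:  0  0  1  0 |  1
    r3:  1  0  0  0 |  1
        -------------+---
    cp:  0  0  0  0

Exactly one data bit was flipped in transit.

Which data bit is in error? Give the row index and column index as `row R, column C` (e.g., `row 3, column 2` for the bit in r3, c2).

Recompute each row's even parity and compare to rp:
  r0: data parity 0, sent rp 0 → ok
  r1: data parity 1, sent rp 0 → mismatch
  r2: data parity 1, sent rp 1 → ok
  r3: data parity 1, sent rp 1 → ok
Recompute each column's even parity and compare to cp:
  c0: data parity 0, sent cp 0 → ok
  c1: data parity 0, sent cp 0 → ok
  c2: data parity 0, sent cp 0 → ok
  c3: data parity 1, sent cp 0 → mismatch
Exactly one row (r1) and one column (c3) fail → the flipped bit is at their intersection.

row 1, column 3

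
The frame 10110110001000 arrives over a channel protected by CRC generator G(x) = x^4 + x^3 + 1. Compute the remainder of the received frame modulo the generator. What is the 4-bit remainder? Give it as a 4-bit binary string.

0000

Modulo-2 division of 10110110001000 by 11001:
  pos 0: 10110 XOR 11001 = 01111
  pos 1: 11111 XOR 11001 = 00110
  pos 3: 11010 XOR 11001 = 00011
  pos 6: 11001 XOR 11001 = 00000
Remainder = 0000 (zero — the frame passes the CRC check).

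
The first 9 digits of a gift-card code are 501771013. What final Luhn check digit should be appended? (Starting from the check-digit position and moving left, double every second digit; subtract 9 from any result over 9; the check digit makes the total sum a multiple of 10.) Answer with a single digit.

7

Partial digits right→left: 3 1 0 1 7 7 1 0 5
Double every second digit counting from the check-digit position (so the 1st, 3rd, 5th, ... of the partial from the right).
  doubled (with −9 where >9): 6 0 5 2 1 → sum 14
  kept as-is: 1 1 7 0 → sum 9
Total = 14 + 9 = 23.
Check digit = (10 − (23 mod 10)) mod 10 = 7.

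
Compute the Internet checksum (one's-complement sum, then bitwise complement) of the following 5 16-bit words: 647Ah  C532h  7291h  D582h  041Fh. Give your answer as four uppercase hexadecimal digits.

8A1F

One's-complement addition (fold any carry out of bit 15 back into bit 0):
  0x647A + 0xC532 = 0x129AC → wrap carry → 0x29AD
  0x29AD + 0x7291 = 0x09C3E
  0x9C3E + 0xD582 = 0x171C0 → wrap carry → 0x71C1
  0x71C1 + 0x041F = 0x075E0
One's-complement sum = 0x75E0.
Checksum = ~0x75E0 & 0xFFFF = 0x8A1F.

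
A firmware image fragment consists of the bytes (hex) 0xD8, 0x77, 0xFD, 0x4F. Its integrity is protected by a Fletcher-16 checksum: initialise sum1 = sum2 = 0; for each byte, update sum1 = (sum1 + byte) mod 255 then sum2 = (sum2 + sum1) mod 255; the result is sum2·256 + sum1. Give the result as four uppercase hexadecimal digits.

Running sums (mod 255):
  after byte 0 (0xD8): sum1=216, sum2=216
  after byte 1 (0x77): sum1=80, sum2=41
  after byte 2 (0xFD): sum1=78, sum2=119
  after byte 3 (0x4F): sum1=157, sum2=21
Checksum = sum2·256 + sum1 = 21·256 + 157 = 5533 = 0x159D.

159D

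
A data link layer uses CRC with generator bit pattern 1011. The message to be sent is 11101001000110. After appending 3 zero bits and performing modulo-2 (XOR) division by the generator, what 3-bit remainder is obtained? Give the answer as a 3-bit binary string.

101

Append 3 zeros: 11101001000110000. Divide by 1011 (XOR where the leading bit is 1):
  pos 0: 1110 XOR 1011 = 0101
  pos 1: 1011 XOR 1011 = 0000
  pos 7: 1000 XOR 1011 = 0011
  pos 9: 1111 XOR 1011 = 0100
  pos 10: 1000 XOR 1011 = 0011
  pos 12: 1100 XOR 1011 = 0111
  pos 13: 1110 XOR 1011 = 0101
Remainder (last 3 bits) = 101. This is the CRC / FCS.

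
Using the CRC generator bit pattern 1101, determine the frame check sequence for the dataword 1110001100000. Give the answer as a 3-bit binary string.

011

Append 3 zeros: 1110001100000000. Divide by 1101 (XOR where the leading bit is 1):
  pos 0: 1110 XOR 1101 = 0011
  pos 2: 1100 XOR 1101 = 0001
  pos 5: 1110 XOR 1101 = 0011
  pos 7: 1100 XOR 1101 = 0001
  pos 10: 1000 XOR 1101 = 0101
  pos 11: 1010 XOR 1101 = 0111
  pos 12: 1110 XOR 1101 = 0011
Remainder (last 3 bits) = 011. This is the CRC / FCS.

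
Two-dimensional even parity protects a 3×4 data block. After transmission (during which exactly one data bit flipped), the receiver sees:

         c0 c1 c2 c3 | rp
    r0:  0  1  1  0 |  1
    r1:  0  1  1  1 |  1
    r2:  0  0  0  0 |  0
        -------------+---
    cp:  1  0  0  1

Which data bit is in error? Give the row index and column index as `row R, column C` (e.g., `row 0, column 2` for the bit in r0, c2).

row 0, column 0

Recompute each row's even parity and compare to rp:
  r0: data parity 0, sent rp 1 → mismatch
  r1: data parity 1, sent rp 1 → ok
  r2: data parity 0, sent rp 0 → ok
Recompute each column's even parity and compare to cp:
  c0: data parity 0, sent cp 1 → mismatch
  c1: data parity 0, sent cp 0 → ok
  c2: data parity 0, sent cp 0 → ok
  c3: data parity 1, sent cp 1 → ok
Exactly one row (r0) and one column (c0) fail → the flipped bit is at their intersection.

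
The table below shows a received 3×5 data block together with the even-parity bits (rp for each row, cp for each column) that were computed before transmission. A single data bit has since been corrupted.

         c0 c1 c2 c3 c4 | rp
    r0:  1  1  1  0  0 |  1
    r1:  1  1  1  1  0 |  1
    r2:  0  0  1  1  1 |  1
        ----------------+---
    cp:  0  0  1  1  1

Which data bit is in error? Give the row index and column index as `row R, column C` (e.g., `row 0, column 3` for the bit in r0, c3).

row 1, column 3

Recompute each row's even parity and compare to rp:
  r0: data parity 1, sent rp 1 → ok
  r1: data parity 0, sent rp 1 → mismatch
  r2: data parity 1, sent rp 1 → ok
Recompute each column's even parity and compare to cp:
  c0: data parity 0, sent cp 0 → ok
  c1: data parity 0, sent cp 0 → ok
  c2: data parity 1, sent cp 1 → ok
  c3: data parity 0, sent cp 1 → mismatch
  c4: data parity 1, sent cp 1 → ok
Exactly one row (r1) and one column (c3) fail → the flipped bit is at their intersection.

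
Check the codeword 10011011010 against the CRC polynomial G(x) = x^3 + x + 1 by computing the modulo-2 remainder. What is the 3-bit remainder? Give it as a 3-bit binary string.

Modulo-2 division of 10011011010 by 1011:
  pos 0: 1001 XOR 1011 = 0010
  pos 2: 1010 XOR 1011 = 0001
  pos 5: 1110 XOR 1011 = 0101
  pos 6: 1011 XOR 1011 = 0000
Remainder = 000 (zero — the frame passes the CRC check).

000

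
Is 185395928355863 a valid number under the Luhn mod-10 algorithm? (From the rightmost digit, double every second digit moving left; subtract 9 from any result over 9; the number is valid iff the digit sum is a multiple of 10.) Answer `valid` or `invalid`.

From the right, keep odd positions and double even positions (subtract 9 from any doubled value over 9):
  doubled (positions 2,4,...): 3 1 6 4 1 6 7 → sum 28
  kept (positions 1,3,...): 3 8 5 8 9 9 5 1 → sum 48
Total = 76.
76 mod 10 = 6, so the number is invalid.

invalid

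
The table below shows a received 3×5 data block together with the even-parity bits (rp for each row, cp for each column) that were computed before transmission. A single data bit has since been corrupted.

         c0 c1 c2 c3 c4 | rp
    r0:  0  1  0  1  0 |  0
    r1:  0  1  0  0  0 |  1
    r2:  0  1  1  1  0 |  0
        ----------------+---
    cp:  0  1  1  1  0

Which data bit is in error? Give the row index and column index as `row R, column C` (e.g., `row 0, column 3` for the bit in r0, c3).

row 2, column 3

Recompute each row's even parity and compare to rp:
  r0: data parity 0, sent rp 0 → ok
  r1: data parity 1, sent rp 1 → ok
  r2: data parity 1, sent rp 0 → mismatch
Recompute each column's even parity and compare to cp:
  c0: data parity 0, sent cp 0 → ok
  c1: data parity 1, sent cp 1 → ok
  c2: data parity 1, sent cp 1 → ok
  c3: data parity 0, sent cp 1 → mismatch
  c4: data parity 0, sent cp 0 → ok
Exactly one row (r2) and one column (c3) fail → the flipped bit is at their intersection.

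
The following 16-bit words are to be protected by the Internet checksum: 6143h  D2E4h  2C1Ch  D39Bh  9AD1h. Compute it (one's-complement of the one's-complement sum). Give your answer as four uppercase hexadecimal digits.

One's-complement addition (fold any carry out of bit 15 back into bit 0):
  0x6143 + 0xD2E4 = 0x13427 → wrap carry → 0x3428
  0x3428 + 0x2C1C = 0x06044
  0x6044 + 0xD39B = 0x133DF → wrap carry → 0x33E0
  0x33E0 + 0x9AD1 = 0x0CEB1
One's-complement sum = 0xCEB1.
Checksum = ~0xCEB1 & 0xFFFF = 0x314E.

314E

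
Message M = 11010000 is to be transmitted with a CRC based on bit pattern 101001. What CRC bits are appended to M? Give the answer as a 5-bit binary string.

01100

Append 5 zeros: 1101000000000. Divide by 101001 (XOR where the leading bit is 1):
  pos 0: 110100 XOR 101001 = 011101
  pos 1: 111010 XOR 101001 = 010011
  pos 2: 100110 XOR 101001 = 001111
  pos 4: 111100 XOR 101001 = 010101
  pos 5: 101010 XOR 101001 = 000011
Remainder (last 5 bits) = 01100. This is the CRC / FCS.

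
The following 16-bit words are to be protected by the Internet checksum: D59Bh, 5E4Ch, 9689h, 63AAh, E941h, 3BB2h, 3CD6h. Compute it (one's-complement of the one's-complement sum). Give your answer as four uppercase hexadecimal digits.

7019

One's-complement addition (fold any carry out of bit 15 back into bit 0):
  0xD59B + 0x5E4C = 0x133E7 → wrap carry → 0x33E8
  0x33E8 + 0x9689 = 0x0CA71
  0xCA71 + 0x63AA = 0x12E1B → wrap carry → 0x2E1C
  0x2E1C + 0xE941 = 0x1175D → wrap carry → 0x175E
  0x175E + 0x3BB2 = 0x05310
  0x5310 + 0x3CD6 = 0x08FE6
One's-complement sum = 0x8FE6.
Checksum = ~0x8FE6 & 0xFFFF = 0x7019.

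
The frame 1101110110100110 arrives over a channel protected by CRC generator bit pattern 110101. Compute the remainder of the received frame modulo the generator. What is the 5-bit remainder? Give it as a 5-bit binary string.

Modulo-2 division of 1101110110100110 by 110101:
  pos 0: 110111 XOR 110101 = 000010
  pos 4: 100110 XOR 110101 = 010011
  pos 5: 100111 XOR 110101 = 010010
  pos 6: 100100 XOR 110101 = 010001
  pos 7: 100010 XOR 110101 = 010111
  pos 8: 101111 XOR 110101 = 011010
  pos 9: 110101 XOR 110101 = 000000
Remainder = 00000 (zero — the frame passes the CRC check).

00000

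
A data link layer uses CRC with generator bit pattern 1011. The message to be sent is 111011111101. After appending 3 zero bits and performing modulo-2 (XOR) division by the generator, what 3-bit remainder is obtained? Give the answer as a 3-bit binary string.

110

Append 3 zeros: 111011111101000. Divide by 1011 (XOR where the leading bit is 1):
  pos 0: 1110 XOR 1011 = 0101
  pos 1: 1011 XOR 1011 = 0000
  pos 5: 1111 XOR 1011 = 0100
  pos 6: 1001 XOR 1011 = 0010
  pos 8: 1001 XOR 1011 = 0010
  pos 10: 1000 XOR 1011 = 0011
Remainder (last 3 bits) = 110. This is the CRC / FCS.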